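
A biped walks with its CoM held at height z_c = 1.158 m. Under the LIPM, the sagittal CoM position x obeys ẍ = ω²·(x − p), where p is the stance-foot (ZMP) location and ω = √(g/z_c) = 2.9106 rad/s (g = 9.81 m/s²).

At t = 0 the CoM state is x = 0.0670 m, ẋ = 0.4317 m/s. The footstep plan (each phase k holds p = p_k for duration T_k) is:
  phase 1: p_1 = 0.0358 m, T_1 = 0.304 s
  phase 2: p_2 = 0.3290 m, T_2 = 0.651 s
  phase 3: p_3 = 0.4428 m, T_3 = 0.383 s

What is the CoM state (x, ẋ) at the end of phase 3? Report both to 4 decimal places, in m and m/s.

phase 1: p=0.0358, T=0.304, ωT=0.884822, cosh=1.417671, sinh=1.004883; start (x,ẋ)=(0.067000, 0.431700) → end (x,ẋ)=(0.229076, 0.703263)
phase 2: p=0.3290, T=0.651, ωT=1.894801, cosh=3.400785, sinh=3.250437; start (x,ẋ)=(0.229076, 0.703263) → end (x,ẋ)=(0.774553, 1.446288)
phase 3: p=0.4428, T=0.383, ωT=1.114760, cosh=1.688415, sinh=1.360421; start (x,ẋ)=(0.774553, 1.446288) → end (x,ẋ)=(1.678935, 3.755556)

x = 1.6789, ẋ = 3.7556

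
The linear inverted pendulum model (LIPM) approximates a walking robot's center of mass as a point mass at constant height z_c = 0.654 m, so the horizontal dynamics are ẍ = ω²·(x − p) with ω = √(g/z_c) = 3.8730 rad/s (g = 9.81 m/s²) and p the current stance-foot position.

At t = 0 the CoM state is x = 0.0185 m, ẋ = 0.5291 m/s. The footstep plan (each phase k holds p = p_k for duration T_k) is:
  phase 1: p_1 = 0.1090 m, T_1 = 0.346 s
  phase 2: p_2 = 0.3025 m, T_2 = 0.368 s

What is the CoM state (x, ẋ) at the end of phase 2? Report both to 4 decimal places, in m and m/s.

phase 1: p=0.1090, T=0.346, ωT=1.340058, cosh=2.040548, sinh=1.778717; start (x,ẋ)=(0.018500, 0.529100) → end (x,ẋ)=(0.167325, 0.456202)
phase 2: p=0.3025, T=0.368, ωT=1.425264, cosh=2.199700, sinh=1.959255; start (x,ẋ)=(0.167325, 0.456202) → end (x,ẋ)=(0.235938, -0.022224)

x = 0.2359, ẋ = -0.0222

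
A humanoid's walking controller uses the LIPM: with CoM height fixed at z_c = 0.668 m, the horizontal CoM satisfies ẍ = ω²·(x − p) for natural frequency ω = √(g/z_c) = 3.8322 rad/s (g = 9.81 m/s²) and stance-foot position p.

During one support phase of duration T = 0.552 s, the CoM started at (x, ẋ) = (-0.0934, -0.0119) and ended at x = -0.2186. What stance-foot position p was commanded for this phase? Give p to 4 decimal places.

ωT = 3.8322·0.552 = 2.115374; cosh(ωT) = 4.206639, sinh(ωT) = 4.086051
x(T) = p + (x₀−p)·cosh(ωT) + (ẋ₀/ω)·sinh(ωT) ⇒ p·(1 − cosh) = x(T) − x₀·cosh − (ẋ₀/ω)·sinh
numerator   = -0.2186 − (-0.0934)·4.206639 − (-0.0119/3.8322)·4.086051 = 0.186988
denominator = 1 − 4.206639 = -3.206639
p = 0.186988 / -3.206639 = -0.0583

p = -0.0583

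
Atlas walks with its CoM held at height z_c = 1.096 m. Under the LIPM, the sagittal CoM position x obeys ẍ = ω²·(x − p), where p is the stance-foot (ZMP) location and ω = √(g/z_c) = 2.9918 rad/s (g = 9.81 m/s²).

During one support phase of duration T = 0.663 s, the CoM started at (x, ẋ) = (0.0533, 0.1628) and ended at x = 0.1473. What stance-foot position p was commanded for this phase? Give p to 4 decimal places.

p = 0.0903

ωT = 2.9918·0.663 = 1.983563; cosh(ωT) = 3.703088, sinh(ωT) = 3.565510
x(T) = p + (x₀−p)·cosh(ωT) + (ẋ₀/ω)·sinh(ωT) ⇒ p·(1 − cosh) = x(T) − x₀·cosh − (ẋ₀/ω)·sinh
numerator   = 0.1473 − (0.0533)·3.703088 − (0.1628/2.9918)·3.565510 = -0.244093
denominator = 1 − 3.703088 = -2.703088
p = -0.244093 / -2.703088 = 0.0903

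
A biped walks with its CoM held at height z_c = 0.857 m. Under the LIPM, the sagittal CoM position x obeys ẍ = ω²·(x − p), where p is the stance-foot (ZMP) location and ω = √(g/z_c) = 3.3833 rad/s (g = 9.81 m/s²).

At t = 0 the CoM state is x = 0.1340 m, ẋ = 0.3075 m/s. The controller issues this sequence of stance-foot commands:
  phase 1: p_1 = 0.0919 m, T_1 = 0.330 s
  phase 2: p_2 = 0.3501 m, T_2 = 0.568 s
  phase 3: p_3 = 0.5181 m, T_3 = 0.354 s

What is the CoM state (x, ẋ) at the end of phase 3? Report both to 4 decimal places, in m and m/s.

phase 1: p=0.0919, T=0.330, ωT=1.116489, cosh=1.690770, sinh=1.363342; start (x,ẋ)=(0.134000, 0.307500) → end (x,ẋ)=(0.286992, 0.714102)
phase 2: p=0.3501, T=0.568, ωT=1.921714, cosh=3.489509, sinh=3.343153; start (x,ẋ)=(0.286992, 0.714102) → end (x,ẋ)=(0.835514, 1.778062)
phase 3: p=0.5181, T=0.354, ωT=1.197688, cosh=1.807171, sinh=1.505280; start (x,ẋ)=(0.835514, 1.778062) → end (x,ẋ)=(1.882806, 4.829789)

x = 1.8828, ẋ = 4.8298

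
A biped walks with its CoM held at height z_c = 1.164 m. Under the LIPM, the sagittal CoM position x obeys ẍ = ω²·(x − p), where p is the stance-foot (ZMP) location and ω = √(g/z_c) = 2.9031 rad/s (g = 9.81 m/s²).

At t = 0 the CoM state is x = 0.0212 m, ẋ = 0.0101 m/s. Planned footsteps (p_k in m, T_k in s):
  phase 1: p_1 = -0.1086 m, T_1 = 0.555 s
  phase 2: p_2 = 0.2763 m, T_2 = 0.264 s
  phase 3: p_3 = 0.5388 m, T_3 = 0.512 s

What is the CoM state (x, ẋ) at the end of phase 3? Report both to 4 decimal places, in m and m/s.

phase 1: p=-0.1086, T=0.555, ωT=1.611220, cosh=2.604282, sinh=2.404639; start (x,ẋ)=(0.021200, 0.010100) → end (x,ẋ)=(0.237802, 0.932425)
phase 2: p=0.2763, T=0.264, ωT=0.766418, cosh=1.308360, sinh=0.843685; start (x,ẋ)=(0.237802, 0.932425) → end (x,ẋ)=(0.496907, 1.125653)
phase 3: p=0.5388, T=0.512, ωT=1.486387, cosh=2.323641, sinh=2.097453; start (x,ẋ)=(0.496907, 1.125653) → end (x,ẋ)=(1.254726, 2.360524)

x = 1.2547, ẋ = 2.3605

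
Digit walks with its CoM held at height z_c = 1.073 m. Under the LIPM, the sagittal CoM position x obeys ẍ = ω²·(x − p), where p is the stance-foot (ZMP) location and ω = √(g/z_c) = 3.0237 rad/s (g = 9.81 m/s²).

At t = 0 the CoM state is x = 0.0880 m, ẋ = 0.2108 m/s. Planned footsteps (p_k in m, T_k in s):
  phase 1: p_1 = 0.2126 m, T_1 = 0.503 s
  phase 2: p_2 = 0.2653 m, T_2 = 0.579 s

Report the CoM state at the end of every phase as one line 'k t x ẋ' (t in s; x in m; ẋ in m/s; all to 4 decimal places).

1 0.5030 0.0658 -0.3155
2 1.0820 -0.6179 -2.6207

phase 1: p=0.2126, T=0.503, ωT=1.520921, cosh=2.397475, sinh=2.178964; start (x,ẋ)=(0.088000, 0.210800) → end (x,ẋ)=(0.065783, -0.315544)
phase 2: p=0.2653, T=0.579, ωT=1.750722, cosh=2.966205, sinh=2.792556; start (x,ẋ)=(0.065783, -0.315544) → end (x,ẋ)=(-0.617930, -2.620658)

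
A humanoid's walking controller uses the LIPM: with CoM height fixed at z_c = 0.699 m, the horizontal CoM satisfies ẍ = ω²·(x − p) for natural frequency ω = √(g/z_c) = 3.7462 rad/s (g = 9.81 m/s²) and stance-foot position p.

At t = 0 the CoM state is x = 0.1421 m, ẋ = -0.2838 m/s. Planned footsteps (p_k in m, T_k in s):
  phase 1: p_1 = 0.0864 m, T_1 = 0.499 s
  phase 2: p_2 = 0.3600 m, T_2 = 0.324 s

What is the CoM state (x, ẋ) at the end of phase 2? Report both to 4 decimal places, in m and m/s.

x = -0.3570, ẋ = -2.4041

phase 1: p=0.0864, T=0.499, ωT=1.869354, cosh=3.319164, sinh=3.164941; start (x,ẋ)=(0.142100, -0.283800) → end (x,ẋ)=(0.031512, -0.281572)
phase 2: p=0.3600, T=0.324, ωT=1.213769, cosh=1.831611, sinh=1.534536; start (x,ẋ)=(0.031512, -0.281572) → end (x,ẋ)=(-0.357001, -2.404103)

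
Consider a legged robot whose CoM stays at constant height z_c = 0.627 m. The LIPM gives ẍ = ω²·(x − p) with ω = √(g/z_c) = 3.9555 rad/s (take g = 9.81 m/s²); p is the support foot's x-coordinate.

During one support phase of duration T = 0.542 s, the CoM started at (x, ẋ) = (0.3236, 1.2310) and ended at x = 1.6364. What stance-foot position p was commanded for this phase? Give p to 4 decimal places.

ωT = 3.9555·0.542 = 2.143881; cosh(ωT) = 4.324844, sinh(ωT) = 4.207644
x(T) = p + (x₀−p)·cosh(ωT) + (ẋ₀/ω)·sinh(ωT) ⇒ p·(1 − cosh) = x(T) − x₀·cosh − (ẋ₀/ω)·sinh
numerator   = 1.6364 − (0.3236)·4.324844 − (1.2310/3.9555)·4.207644 = -1.072590
denominator = 1 − 4.324844 = -3.324844
p = -1.072590 / -3.324844 = 0.3226

p = 0.3226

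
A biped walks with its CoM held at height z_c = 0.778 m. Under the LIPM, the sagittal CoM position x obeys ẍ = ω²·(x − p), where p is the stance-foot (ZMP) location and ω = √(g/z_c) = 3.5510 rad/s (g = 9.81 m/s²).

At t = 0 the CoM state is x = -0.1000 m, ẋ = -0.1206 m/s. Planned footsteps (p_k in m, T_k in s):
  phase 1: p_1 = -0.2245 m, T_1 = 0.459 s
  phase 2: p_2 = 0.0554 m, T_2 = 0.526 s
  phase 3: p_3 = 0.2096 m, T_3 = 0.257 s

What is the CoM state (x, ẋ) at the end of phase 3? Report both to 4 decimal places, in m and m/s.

phase 1: p=-0.2245, T=0.459, ωT=1.629909, cosh=2.649679, sinh=2.453731; start (x,ẋ)=(-0.100000, -0.120600) → end (x,ẋ)=(0.022051, 0.765242)
phase 2: p=0.0554, T=0.526, ωT=1.867826, cosh=3.314333, sinh=3.159874; start (x,ẋ)=(0.022051, 0.765242) → end (x,ẋ)=(0.625824, 2.162065)
phase 3: p=0.2096, T=0.257, ωT=0.912607, cosh=1.446142, sinh=1.044666; start (x,ẋ)=(0.625824, 2.162065) → end (x,ẋ)=(1.447575, 4.670679)

x = 1.4476, ẋ = 4.6707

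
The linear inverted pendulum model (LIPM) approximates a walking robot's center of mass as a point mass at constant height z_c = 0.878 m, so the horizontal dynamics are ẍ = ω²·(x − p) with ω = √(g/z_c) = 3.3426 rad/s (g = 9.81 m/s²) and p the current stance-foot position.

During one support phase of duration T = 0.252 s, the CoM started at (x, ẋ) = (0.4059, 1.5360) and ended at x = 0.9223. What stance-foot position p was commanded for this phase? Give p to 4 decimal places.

ωT = 3.3426·0.252 = 0.842335; cosh(ωT) = 1.376243, sinh(ωT) = 0.945539
x(T) = p + (x₀−p)·cosh(ωT) + (ẋ₀/ω)·sinh(ωT) ⇒ p·(1 − cosh) = x(T) − x₀·cosh − (ẋ₀/ω)·sinh
numerator   = 0.9223 − (0.4059)·1.376243 − (1.5360/3.3426)·0.945539 = -0.070814
denominator = 1 − 1.376243 = -0.376243
p = -0.070814 / -0.376243 = 0.1882

p = 0.1882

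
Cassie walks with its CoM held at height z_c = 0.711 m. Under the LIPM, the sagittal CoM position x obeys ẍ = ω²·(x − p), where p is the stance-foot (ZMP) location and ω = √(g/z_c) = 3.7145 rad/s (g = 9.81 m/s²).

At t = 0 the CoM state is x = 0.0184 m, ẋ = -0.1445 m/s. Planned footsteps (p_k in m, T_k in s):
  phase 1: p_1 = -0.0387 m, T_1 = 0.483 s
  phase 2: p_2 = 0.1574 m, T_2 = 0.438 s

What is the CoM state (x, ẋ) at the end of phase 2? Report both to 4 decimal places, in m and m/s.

x = -0.0808, ẋ = -0.7532

phase 1: p=-0.0387, T=0.483, ωT=1.794104, cosh=3.090179, sinh=2.923902; start (x,ẋ)=(0.018400, -0.144500) → end (x,ẋ)=(0.024005, 0.173623)
phase 2: p=0.1574, T=0.438, ωT=1.626951, cosh=2.642432, sinh=2.445904; start (x,ẋ)=(0.024005, 0.173623) → end (x,ẋ)=(-0.080762, -0.753151)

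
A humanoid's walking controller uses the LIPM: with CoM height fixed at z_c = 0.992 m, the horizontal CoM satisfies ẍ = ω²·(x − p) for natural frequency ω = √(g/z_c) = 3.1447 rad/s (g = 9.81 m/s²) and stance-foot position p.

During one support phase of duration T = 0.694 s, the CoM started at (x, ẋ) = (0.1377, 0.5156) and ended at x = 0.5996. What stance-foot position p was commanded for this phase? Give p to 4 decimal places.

ωT = 3.1447·0.694 = 2.182422; cosh(ωT) = 4.490262, sinh(ωT) = 4.377494
x(T) = p + (x₀−p)·cosh(ωT) + (ẋ₀/ω)·sinh(ωT) ⇒ p·(1 − cosh) = x(T) − x₀·cosh − (ẋ₀/ω)·sinh
numerator   = 0.5996 − (0.1377)·4.490262 − (0.5156/3.1447)·4.377494 = -0.736436
denominator = 1 − 4.490262 = -3.490262
p = -0.736436 / -3.490262 = 0.2110

p = 0.2110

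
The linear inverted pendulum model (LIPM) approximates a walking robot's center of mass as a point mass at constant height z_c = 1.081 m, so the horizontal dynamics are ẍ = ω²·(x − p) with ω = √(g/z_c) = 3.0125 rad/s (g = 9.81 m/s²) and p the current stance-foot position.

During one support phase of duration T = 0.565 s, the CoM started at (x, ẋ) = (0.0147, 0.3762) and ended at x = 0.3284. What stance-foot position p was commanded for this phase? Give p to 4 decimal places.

p = 0.0242

ωT = 3.0125·0.565 = 1.702063; cosh(ωT) = 2.833778, sinh(ωT) = 2.651471
x(T) = p + (x₀−p)·cosh(ωT) + (ẋ₀/ω)·sinh(ωT) ⇒ p·(1 − cosh) = x(T) − x₀·cosh − (ẋ₀/ω)·sinh
numerator   = 0.3284 − (0.0147)·2.833778 − (0.3762/3.0125)·2.651471 = -0.044371
denominator = 1 − 2.833778 = -1.833778
p = -0.044371 / -1.833778 = 0.0242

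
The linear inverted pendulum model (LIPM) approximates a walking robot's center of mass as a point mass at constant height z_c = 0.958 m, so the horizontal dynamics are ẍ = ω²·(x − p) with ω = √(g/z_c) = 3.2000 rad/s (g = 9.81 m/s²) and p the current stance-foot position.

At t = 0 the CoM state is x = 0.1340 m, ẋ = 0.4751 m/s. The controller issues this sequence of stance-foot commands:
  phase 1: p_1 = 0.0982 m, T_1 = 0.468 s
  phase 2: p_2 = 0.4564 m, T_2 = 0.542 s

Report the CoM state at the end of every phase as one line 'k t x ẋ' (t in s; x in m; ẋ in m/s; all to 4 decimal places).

phase 1: p=0.0982, T=0.468, ωT=1.497600, cosh=2.347306, sinh=2.123640; start (x,ẋ)=(0.134000, 0.475100) → end (x,ẋ)=(0.497528, 1.358489)
phase 2: p=0.4564, T=0.542, ωT=1.734400, cosh=2.921017, sinh=2.744511; start (x,ẋ)=(0.497528, 1.358489) → end (x,ẋ)=(1.741656, 4.329371)

1 0.4680 0.4975 1.3585
2 1.0100 1.7417 4.3294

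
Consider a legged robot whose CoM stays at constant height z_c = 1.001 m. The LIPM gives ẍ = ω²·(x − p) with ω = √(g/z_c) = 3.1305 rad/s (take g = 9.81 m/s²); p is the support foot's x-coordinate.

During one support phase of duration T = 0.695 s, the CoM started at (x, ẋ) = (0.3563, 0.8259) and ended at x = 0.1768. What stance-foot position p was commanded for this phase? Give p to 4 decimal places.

p = 0.7396

ωT = 3.1305·0.695 = 2.175698; cosh(ωT) = 4.460928, sinh(ωT) = 4.347399
x(T) = p + (x₀−p)·cosh(ωT) + (ẋ₀/ω)·sinh(ωT) ⇒ p·(1 − cosh) = x(T) − x₀·cosh − (ẋ₀/ω)·sinh
numerator   = 0.1768 − (0.3563)·4.460928 − (0.8259/3.1305)·4.347399 = -2.559575
denominator = 1 − 4.460928 = -3.460928
p = -2.559575 / -3.460928 = 0.7396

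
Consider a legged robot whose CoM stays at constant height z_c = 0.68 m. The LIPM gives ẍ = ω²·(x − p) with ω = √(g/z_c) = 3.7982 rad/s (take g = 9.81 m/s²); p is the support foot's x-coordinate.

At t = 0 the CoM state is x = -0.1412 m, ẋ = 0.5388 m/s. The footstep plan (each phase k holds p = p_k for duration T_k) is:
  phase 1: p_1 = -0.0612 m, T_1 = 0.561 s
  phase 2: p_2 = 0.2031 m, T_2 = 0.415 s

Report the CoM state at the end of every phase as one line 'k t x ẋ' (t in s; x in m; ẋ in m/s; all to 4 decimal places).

phase 1: p=-0.0612, T=0.561, ωT=2.130790, cosh=4.270131, sinh=4.151388; start (x,ẋ)=(-0.141200, 0.538800) → end (x,ẋ)=(0.186092, 1.039323)
phase 2: p=0.2031, T=0.415, ωT=1.576253, cosh=2.521773, sinh=2.315025; start (x,ẋ)=(0.186092, 1.039323) → end (x,ẋ)=(0.793682, 2.471382)

1 0.5610 0.1861 1.0393
2 0.9760 0.7937 2.4714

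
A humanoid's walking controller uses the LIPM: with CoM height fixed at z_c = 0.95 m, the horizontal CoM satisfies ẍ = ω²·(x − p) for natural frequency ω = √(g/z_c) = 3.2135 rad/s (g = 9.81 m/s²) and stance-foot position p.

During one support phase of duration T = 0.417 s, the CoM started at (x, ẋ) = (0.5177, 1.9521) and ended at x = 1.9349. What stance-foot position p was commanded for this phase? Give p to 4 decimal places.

p = 0.1941

ωT = 3.2135·0.417 = 1.340029; cosh(ωT) = 2.040497, sinh(ωT) = 1.778659
x(T) = p + (x₀−p)·cosh(ωT) + (ẋ₀/ω)·sinh(ωT) ⇒ p·(1 − cosh) = x(T) − x₀·cosh − (ẋ₀/ω)·sinh
numerator   = 1.9349 − (0.5177)·2.040497 − (1.9521/3.2135)·1.778659 = -0.201945
denominator = 1 − 2.040497 = -1.040497
p = -0.201945 / -1.040497 = 0.1941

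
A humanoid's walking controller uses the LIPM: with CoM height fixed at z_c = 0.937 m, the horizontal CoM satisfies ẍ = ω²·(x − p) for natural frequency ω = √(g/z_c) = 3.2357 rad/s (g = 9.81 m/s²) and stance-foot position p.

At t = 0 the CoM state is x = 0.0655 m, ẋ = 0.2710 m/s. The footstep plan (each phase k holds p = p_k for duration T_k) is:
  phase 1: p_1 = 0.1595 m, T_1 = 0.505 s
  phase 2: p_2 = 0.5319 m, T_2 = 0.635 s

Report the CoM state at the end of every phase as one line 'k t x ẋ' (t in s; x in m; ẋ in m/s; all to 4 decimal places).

1 0.5050 0.1159 -0.0288
2 1.1400 -1.1522 -5.2806

phase 1: p=0.1595, T=0.505, ωT=1.634029, cosh=2.659810, sinh=2.464668; start (x,ẋ)=(0.065500, 0.271000) → end (x,ẋ)=(0.115902, -0.028835)
phase 2: p=0.5319, T=0.635, ωT=2.054670, cosh=3.966197, sinh=3.838061; start (x,ẋ)=(0.115902, -0.028835) → end (x,ẋ)=(-1.152234, -5.280572)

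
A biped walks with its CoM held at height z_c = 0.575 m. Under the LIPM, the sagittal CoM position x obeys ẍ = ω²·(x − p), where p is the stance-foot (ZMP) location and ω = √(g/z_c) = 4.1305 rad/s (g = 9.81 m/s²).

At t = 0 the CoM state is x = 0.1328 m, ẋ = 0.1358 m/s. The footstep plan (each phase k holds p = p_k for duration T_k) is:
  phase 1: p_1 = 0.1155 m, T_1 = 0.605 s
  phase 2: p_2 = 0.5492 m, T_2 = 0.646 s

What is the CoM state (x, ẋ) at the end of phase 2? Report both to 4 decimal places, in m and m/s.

phase 1: p=0.1155, T=0.605, ωT=2.498952, cosh=6.125955, sinh=6.043784; start (x,ẋ)=(0.132800, 0.135800) → end (x,ẋ)=(0.420183, 1.263779)
phase 2: p=0.5492, T=0.646, ωT=2.668303, cosh=7.242428, sinh=7.173058; start (x,ẋ)=(0.420183, 1.263779) → end (x,ẋ)=(1.809491, 5.330268)

x = 1.8095, ẋ = 5.3303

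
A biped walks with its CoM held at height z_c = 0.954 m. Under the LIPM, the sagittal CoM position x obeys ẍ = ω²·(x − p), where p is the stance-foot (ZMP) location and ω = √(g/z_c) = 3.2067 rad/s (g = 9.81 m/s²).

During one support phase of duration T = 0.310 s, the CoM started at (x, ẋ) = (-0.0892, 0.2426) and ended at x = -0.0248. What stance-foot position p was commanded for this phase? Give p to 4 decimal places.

ωT = 3.2067·0.310 = 0.994077; cosh(ωT) = 1.536147, sinh(ωT) = 1.166082
x(T) = p + (x₀−p)·cosh(ωT) + (ẋ₀/ω)·sinh(ωT) ⇒ p·(1 − cosh) = x(T) − x₀·cosh − (ẋ₀/ω)·sinh
numerator   = -0.0248 − (-0.0892)·1.536147 − (0.2426/3.2067)·1.166082 = 0.024005
denominator = 1 − 1.536147 = -0.536147
p = 0.024005 / -0.536147 = -0.0448

p = -0.0448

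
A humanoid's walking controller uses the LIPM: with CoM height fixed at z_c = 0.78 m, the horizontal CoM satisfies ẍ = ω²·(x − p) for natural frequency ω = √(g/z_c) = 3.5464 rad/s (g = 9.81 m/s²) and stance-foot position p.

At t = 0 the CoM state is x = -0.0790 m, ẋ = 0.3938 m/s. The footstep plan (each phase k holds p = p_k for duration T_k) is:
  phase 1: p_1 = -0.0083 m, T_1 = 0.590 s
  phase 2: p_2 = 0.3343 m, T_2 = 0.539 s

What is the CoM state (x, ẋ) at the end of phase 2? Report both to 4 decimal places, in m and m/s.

x = 0.2544, ẋ = -0.0921

phase 1: p=-0.0083, T=0.590, ωT=2.092376, cosh=4.113771, sinh=3.990377; start (x,ẋ)=(-0.079000, 0.393800) → end (x,ẋ)=(0.143957, 0.619494)
phase 2: p=0.3343, T=0.539, ωT=1.911510, cosh=3.455574, sinh=3.307717; start (x,ẋ)=(0.143957, 0.619494) → end (x,ẋ)=(0.254354, -0.092114)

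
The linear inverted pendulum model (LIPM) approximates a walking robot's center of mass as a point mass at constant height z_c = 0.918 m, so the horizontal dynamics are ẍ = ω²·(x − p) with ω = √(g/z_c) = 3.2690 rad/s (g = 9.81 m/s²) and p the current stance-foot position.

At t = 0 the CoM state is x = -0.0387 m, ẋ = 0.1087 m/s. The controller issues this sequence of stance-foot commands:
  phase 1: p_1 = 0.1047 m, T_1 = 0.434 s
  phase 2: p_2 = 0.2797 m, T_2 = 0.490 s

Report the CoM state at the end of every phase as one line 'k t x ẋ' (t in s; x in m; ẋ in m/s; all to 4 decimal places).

1 0.4340 -0.1442 -0.6740
2 0.9240 -1.3056 -5.0388

phase 1: p=0.1047, T=0.434, ωT=1.418746, cosh=2.186977, sinh=1.944959; start (x,ẋ)=(-0.038700, 0.108700) → end (x,ẋ)=(-0.144239, -0.674023)
phase 2: p=0.2797, T=0.490, ωT=1.601810, cosh=2.581768, sinh=2.380237; start (x,ẋ)=(-0.144239, -0.674023) → end (x,ẋ)=(-1.305585, -5.038840)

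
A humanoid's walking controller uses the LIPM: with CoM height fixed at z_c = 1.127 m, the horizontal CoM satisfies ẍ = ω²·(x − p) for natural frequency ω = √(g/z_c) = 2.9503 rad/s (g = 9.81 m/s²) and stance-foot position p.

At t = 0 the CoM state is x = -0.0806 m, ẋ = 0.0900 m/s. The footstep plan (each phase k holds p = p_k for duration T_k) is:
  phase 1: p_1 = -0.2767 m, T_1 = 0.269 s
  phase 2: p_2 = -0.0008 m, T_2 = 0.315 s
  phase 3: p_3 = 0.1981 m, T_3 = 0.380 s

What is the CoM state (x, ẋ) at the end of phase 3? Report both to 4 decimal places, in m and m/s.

phase 1: p=-0.2767, T=0.269, ωT=0.793631, cosh=1.331805, sinh=0.879605; start (x,ẋ)=(-0.080600, 0.090000) → end (x,ẋ)=(0.011300, 0.628762)
phase 2: p=-0.0008, T=0.315, ωT=0.929345, cosh=1.463830, sinh=1.069018; start (x,ẋ)=(0.011300, 0.628762) → end (x,ẋ)=(0.244739, 0.958562)
phase 3: p=0.1981, T=0.380, ωT=1.121114, cosh=1.697093, sinh=1.371177; start (x,ẋ)=(0.244739, 0.958562) → end (x,ẋ)=(0.722750, 1.815441)

x = 0.7228, ẋ = 1.8154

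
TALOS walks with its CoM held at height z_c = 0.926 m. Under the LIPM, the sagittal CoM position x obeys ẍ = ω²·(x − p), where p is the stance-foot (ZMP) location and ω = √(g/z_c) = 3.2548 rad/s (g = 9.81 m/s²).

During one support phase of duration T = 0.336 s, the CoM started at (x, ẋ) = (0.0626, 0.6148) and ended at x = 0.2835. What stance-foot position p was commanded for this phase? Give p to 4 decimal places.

p = 0.1071

ωT = 3.2548·0.336 = 1.093613; cosh(ωT) = 1.660021, sinh(ωT) = 1.325017
x(T) = p + (x₀−p)·cosh(ωT) + (ẋ₀/ω)·sinh(ωT) ⇒ p·(1 − cosh) = x(T) − x₀·cosh − (ẋ₀/ω)·sinh
numerator   = 0.2835 − (0.0626)·1.660021 − (0.6148/3.2548)·1.325017 = -0.070700
denominator = 1 − 1.660021 = -0.660021
p = -0.070700 / -0.660021 = 0.1071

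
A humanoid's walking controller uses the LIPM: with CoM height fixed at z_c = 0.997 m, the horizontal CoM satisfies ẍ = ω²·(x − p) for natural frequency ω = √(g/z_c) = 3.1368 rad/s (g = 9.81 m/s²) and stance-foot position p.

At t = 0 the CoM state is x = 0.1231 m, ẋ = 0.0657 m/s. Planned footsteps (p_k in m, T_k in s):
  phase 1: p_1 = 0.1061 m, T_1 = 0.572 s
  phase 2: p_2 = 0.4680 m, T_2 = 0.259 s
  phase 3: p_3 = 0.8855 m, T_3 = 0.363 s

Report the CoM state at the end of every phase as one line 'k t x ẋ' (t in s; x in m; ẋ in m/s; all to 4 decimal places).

phase 1: p=0.1061, T=0.572, ωT=1.794250, cosh=3.090606, sinh=2.924354; start (x,ẋ)=(0.123100, 0.065700) → end (x,ẋ)=(0.219891, 0.358996)
phase 2: p=0.4680, T=0.259, ωT=0.812431, cosh=1.348579, sinh=0.904801; start (x,ẋ)=(0.219891, 0.358996) → end (x,ẋ)=(0.236956, -0.220045)
phase 3: p=0.8855, T=0.363, ωT=1.138658, cosh=1.721412, sinh=1.401164; start (x,ẋ)=(0.236956, -0.220045) → end (x,ẋ)=(-0.329202, -3.229249)

1 0.5720 0.2199 0.3590
2 0.8310 0.2370 -0.2200
3 1.1940 -0.3292 -3.2292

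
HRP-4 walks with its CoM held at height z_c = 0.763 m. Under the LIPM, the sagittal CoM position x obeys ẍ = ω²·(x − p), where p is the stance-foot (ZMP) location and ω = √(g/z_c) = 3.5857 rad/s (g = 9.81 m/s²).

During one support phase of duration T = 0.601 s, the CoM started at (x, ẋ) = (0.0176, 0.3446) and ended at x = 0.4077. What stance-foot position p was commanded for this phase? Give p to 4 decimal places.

ωT = 3.5857·0.601 = 2.155006; cosh(ωT) = 4.371921, sinh(ωT) = 4.256018
x(T) = p + (x₀−p)·cosh(ωT) + (ẋ₀/ω)·sinh(ωT) ⇒ p·(1 − cosh) = x(T) − x₀·cosh − (ẋ₀/ω)·sinh
numerator   = 0.4077 − (0.0176)·4.371921 − (0.3446/3.5857)·4.256018 = -0.078266
denominator = 1 − 4.371921 = -3.371921
p = -0.078266 / -3.371921 = 0.0232

p = 0.0232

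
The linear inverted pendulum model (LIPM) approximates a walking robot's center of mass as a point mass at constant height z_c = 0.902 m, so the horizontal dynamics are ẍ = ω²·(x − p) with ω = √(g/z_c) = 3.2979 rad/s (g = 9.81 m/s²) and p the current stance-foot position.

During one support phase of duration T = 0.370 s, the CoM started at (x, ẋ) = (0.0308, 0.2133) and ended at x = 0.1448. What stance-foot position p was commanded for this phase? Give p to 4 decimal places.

ωT = 3.2979·0.370 = 1.220223; cosh(ωT) = 1.841554, sinh(ωT) = 1.546389
x(T) = p + (x₀−p)·cosh(ωT) + (ẋ₀/ω)·sinh(ωT) ⇒ p·(1 − cosh) = x(T) − x₀·cosh − (ẋ₀/ω)·sinh
numerator   = 0.1448 − (0.0308)·1.841554 − (0.2133/3.2979)·1.546389 = -0.011936
denominator = 1 − 1.841554 = -0.841554
p = -0.011936 / -0.841554 = 0.0142

p = 0.0142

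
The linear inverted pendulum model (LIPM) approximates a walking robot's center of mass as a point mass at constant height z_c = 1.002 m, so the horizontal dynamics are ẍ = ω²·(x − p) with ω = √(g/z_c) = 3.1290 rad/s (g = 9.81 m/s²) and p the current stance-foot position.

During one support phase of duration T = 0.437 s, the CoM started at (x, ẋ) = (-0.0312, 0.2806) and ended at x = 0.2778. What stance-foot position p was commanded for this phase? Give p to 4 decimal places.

ωT = 3.1290·0.437 = 1.367373; cosh(ωT) = 2.089901, sinh(ωT) = 1.835125
x(T) = p + (x₀−p)·cosh(ωT) + (ẋ₀/ω)·sinh(ωT) ⇒ p·(1 − cosh) = x(T) − x₀·cosh − (ẋ₀/ω)·sinh
numerator   = 0.2778 − (-0.0312)·2.089901 − (0.2806/3.1290)·1.835125 = 0.178436
denominator = 1 − 2.089901 = -1.089901
p = 0.178436 / -1.089901 = -0.1637

p = -0.1637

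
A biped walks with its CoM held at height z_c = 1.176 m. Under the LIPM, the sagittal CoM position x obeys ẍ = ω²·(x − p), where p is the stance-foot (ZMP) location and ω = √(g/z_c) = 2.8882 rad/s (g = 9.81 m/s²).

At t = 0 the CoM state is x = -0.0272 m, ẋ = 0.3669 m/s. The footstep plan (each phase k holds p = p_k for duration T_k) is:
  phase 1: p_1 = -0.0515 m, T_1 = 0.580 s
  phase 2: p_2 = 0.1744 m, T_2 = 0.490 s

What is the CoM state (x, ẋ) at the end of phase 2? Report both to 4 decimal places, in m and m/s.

phase 1: p=-0.0515, T=0.580, ωT=1.675156, cosh=2.763454, sinh=2.576175; start (x,ẋ)=(-0.027200, 0.366900) → end (x,ẋ)=(0.342914, 1.194715)
phase 2: p=0.1744, T=0.490, ωT=1.415218, cosh=2.180128, sinh=1.937256; start (x,ẋ)=(0.342914, 1.194715) → end (x,ẋ)=(1.343136, 3.547500)

x = 1.3431, ẋ = 3.5475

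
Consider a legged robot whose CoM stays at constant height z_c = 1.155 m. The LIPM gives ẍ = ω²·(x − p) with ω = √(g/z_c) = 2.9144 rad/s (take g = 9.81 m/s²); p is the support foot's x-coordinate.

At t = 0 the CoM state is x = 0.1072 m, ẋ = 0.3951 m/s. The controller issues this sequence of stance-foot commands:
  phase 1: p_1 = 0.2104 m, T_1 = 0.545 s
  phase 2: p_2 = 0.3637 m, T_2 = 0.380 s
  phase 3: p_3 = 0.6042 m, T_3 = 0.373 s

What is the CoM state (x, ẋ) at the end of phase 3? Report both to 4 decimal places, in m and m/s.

x = 0.2190, ẋ = -0.8208

phase 1: p=0.2104, T=0.545, ωT=1.588348, cosh=2.549959, sinh=2.345696; start (x,ẋ)=(0.107200, 0.395100) → end (x,ẋ)=(0.265246, 0.301983)
phase 2: p=0.3637, T=0.380, ωT=1.107472, cosh=1.678545, sinh=1.348152; start (x,ẋ)=(0.265246, 0.301983) → end (x,ẋ)=(0.338133, 0.120061)
phase 3: p=0.6042, T=0.373, ωT=1.087071, cosh=1.651389, sinh=1.314187; start (x,ẋ)=(0.338133, 0.120061) → end (x,ẋ)=(0.218959, -0.820787)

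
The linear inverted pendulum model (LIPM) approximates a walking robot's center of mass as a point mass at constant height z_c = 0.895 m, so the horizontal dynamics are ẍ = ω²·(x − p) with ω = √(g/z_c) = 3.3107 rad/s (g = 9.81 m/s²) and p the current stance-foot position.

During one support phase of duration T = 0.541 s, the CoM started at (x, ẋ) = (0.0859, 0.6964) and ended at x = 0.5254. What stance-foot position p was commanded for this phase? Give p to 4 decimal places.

p = 0.1693

ωT = 3.3107·0.541 = 1.791089; cosh(ωT) = 3.081378, sinh(ωT) = 2.914599
x(T) = p + (x₀−p)·cosh(ωT) + (ẋ₀/ω)·sinh(ωT) ⇒ p·(1 − cosh) = x(T) − x₀·cosh − (ẋ₀/ω)·sinh
numerator   = 0.5254 − (0.0859)·3.081378 − (0.6964/3.3107)·2.914599 = -0.352371
denominator = 1 − 3.081378 = -2.081378
p = -0.352371 / -2.081378 = 0.1693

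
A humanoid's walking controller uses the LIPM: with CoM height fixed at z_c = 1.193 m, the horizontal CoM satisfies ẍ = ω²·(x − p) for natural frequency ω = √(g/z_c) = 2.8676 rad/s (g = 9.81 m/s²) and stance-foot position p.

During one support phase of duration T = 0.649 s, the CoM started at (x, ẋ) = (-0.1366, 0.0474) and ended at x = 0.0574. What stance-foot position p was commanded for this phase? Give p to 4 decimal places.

p = -0.1986

ωT = 2.8676·0.649 = 1.861072; cosh(ωT) = 3.293068, sinh(ωT) = 3.137562
x(T) = p + (x₀−p)·cosh(ωT) + (ẋ₀/ω)·sinh(ωT) ⇒ p·(1 − cosh) = x(T) − x₀·cosh − (ẋ₀/ω)·sinh
numerator   = 0.0574 − (-0.1366)·3.293068 − (0.0474/2.8676)·3.137562 = 0.455371
denominator = 1 − 3.293068 = -2.293068
p = 0.455371 / -2.293068 = -0.1986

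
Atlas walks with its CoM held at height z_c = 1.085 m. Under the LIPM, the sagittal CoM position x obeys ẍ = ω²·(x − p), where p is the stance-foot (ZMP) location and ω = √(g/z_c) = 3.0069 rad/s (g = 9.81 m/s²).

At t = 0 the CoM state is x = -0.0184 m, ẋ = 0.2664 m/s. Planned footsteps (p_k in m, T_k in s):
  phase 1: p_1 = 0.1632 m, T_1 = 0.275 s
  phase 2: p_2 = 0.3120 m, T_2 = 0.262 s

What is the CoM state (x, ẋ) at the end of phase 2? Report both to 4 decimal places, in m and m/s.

x = -0.1460, ẋ = -1.0121

phase 1: p=0.1632, T=0.275, ωT=0.826898, cosh=1.361809, sinh=0.924405; start (x,ẋ)=(-0.018400, 0.266400) → end (x,ẋ)=(-0.002206, -0.141988)
phase 2: p=0.3120, T=0.262, ωT=0.787808, cosh=1.326706, sinh=0.871865; start (x,ẋ)=(-0.002206, -0.141988) → end (x,ẋ)=(-0.146029, -1.012102)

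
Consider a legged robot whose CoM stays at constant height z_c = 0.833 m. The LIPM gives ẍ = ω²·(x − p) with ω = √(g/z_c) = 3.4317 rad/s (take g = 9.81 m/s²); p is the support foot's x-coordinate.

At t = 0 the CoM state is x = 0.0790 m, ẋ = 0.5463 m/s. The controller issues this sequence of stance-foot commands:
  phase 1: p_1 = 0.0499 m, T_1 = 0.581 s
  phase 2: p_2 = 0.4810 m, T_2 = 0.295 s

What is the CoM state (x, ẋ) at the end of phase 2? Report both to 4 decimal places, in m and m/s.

x = 1.7089, ẋ = 4.7735

phase 1: p=0.0499, T=0.581, ωT=1.993818, cosh=3.739845, sinh=3.603671; start (x,ẋ)=(0.079000, 0.546300) → end (x,ẋ)=(0.732406, 2.402949)
phase 2: p=0.4810, T=0.295, ωT=1.012352, cosh=1.557714, sinh=1.194351; start (x,ẋ)=(0.732406, 2.402949) → end (x,ẋ)=(1.708928, 4.773533)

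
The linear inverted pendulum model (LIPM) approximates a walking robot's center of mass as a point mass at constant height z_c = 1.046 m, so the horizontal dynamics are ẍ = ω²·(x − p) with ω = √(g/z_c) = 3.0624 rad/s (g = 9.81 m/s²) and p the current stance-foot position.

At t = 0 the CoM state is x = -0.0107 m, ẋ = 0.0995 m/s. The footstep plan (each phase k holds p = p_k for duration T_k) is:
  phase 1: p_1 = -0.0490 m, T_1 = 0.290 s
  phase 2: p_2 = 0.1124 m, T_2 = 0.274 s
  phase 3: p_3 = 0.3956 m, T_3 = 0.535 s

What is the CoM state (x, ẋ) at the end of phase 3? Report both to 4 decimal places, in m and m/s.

phase 1: p=-0.0490, T=0.290, ωT=0.888096, cosh=1.420968, sinh=1.009530; start (x,ẋ)=(-0.010700, 0.099500) → end (x,ẋ)=(0.038224, 0.259794)
phase 2: p=0.1124, T=0.274, ωT=0.839098, cosh=1.373189, sinh=0.941089; start (x,ẋ)=(0.038224, 0.259794) → end (x,ẋ)=(0.090378, 0.142970)
phase 3: p=0.3956, T=0.535, ωT=1.638384, cosh=2.670570, sinh=2.476276; start (x,ẋ)=(0.090378, 0.142970) → end (x,ẋ)=(-0.303911, -1.932796)

x = -0.3039, ẋ = -1.9328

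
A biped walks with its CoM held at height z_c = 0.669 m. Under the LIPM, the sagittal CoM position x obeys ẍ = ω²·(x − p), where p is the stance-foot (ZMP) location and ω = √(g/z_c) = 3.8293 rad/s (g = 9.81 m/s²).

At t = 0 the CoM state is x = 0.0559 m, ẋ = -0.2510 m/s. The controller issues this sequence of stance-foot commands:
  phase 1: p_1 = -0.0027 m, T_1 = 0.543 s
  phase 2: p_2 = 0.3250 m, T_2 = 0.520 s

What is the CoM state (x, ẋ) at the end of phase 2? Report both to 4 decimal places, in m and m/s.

phase 1: p=-0.0027, T=0.543, ωT=2.079310, cosh=4.061982, sinh=3.936965; start (x,ẋ)=(0.055900, -0.251000) → end (x,ẋ)=(-0.022725, -0.136114)
phase 2: p=0.3250, T=0.520, ωT=1.991236, cosh=3.730554, sinh=3.594027; start (x,ẋ)=(-0.022725, -0.136114) → end (x,ẋ)=(-1.099958, -5.293385)

x = -1.1000, ẋ = -5.2934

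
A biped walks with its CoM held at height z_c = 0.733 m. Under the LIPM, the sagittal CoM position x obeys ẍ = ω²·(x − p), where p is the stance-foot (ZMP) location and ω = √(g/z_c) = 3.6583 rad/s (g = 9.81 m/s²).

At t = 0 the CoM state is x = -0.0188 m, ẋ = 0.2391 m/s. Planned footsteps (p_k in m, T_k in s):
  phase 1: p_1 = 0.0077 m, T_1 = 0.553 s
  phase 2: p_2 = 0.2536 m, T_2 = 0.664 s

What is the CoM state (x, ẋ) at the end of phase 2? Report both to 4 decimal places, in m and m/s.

phase 1: p=0.0077, T=0.553, ωT=2.023040, cosh=3.846764, sinh=3.714511; start (x,ẋ)=(-0.018800, 0.239100) → end (x,ẋ)=(0.148535, 0.559658)
phase 2: p=0.2536, T=0.664, ωT=2.429111, cosh=5.718453, sinh=5.630338; start (x,ẋ)=(0.148535, 0.559658) → end (x,ẋ)=(0.514135, 1.036299)

x = 0.5141, ẋ = 1.0363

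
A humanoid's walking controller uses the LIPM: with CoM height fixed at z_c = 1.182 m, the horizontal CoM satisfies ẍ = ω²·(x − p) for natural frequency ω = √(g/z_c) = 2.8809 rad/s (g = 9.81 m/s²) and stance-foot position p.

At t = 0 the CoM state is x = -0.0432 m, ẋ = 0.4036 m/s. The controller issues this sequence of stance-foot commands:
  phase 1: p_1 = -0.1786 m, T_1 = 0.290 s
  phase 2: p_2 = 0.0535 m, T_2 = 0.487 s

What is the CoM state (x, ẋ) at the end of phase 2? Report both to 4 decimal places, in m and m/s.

phase 1: p=-0.1786, T=0.290, ωT=0.835461, cosh=1.369776, sinh=0.936101; start (x,ẋ)=(-0.043200, 0.403600) → end (x,ẋ)=(0.138011, 0.917990)
phase 2: p=0.0535, T=0.487, ωT=1.402998, cosh=2.156618, sinh=1.910759; start (x,ẋ)=(0.138011, 0.917990) → end (x,ẋ)=(0.844615, 2.444961)

x = 0.8446, ẋ = 2.4450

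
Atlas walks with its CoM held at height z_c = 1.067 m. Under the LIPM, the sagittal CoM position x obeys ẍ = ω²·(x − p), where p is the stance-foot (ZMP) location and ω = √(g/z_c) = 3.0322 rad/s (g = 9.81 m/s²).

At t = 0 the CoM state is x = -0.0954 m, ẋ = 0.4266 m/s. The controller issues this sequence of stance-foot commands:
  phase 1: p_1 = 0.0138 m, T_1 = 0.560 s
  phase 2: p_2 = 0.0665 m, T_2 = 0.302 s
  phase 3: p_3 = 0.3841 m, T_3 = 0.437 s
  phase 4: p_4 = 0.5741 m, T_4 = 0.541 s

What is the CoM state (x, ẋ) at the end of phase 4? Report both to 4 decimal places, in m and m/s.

phase 1: p=0.0138, T=0.560, ωT=1.698032, cosh=2.823114, sinh=2.640071; start (x,ẋ)=(-0.095400, 0.426600) → end (x,ẋ)=(0.076947, 0.330170)
phase 2: p=0.0665, T=0.302, ωT=0.915724, cosh=1.449406, sinh=1.049179; start (x,ẋ)=(0.076947, 0.330170) → end (x,ẋ)=(0.195885, 0.511787)
phase 3: p=0.3841, T=0.437, ωT=1.325071, cosh=2.014119, sinh=1.748335; start (x,ẋ)=(0.195885, 0.511787) → end (x,ẋ)=(0.300104, 0.033017)
phase 4: p=0.5741, T=0.541, ωT=1.640420, cosh=2.675617, sinh=2.481719; start (x,ẋ)=(0.300104, 0.033017) → end (x,ẋ)=(-0.131985, -1.973495)

x = -0.1320, ẋ = -1.9735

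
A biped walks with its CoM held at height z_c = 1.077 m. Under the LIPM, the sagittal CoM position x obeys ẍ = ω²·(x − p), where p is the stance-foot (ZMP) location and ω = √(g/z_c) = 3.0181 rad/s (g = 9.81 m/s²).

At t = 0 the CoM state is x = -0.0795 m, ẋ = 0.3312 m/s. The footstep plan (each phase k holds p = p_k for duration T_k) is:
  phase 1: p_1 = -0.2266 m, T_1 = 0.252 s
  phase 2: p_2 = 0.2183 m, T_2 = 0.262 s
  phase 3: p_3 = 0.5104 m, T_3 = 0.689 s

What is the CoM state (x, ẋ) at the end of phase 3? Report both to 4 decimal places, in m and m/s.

x = 0.2342, ẋ = -0.6503

phase 1: p=-0.2266, T=0.252, ωT=0.760561, cosh=1.303440, sinh=0.836036; start (x,ẋ)=(-0.079500, 0.331200) → end (x,ẋ)=(0.056881, 0.802868)
phase 2: p=0.2183, T=0.262, ωT=0.790742, cosh=1.329270, sinh=0.875762; start (x,ẋ)=(0.056881, 0.802868) → end (x,ẋ)=(0.236699, 0.640576)
phase 3: p=0.5104, T=0.689, ωT=2.079471, cosh=4.062616, sinh=3.937619; start (x,ẋ)=(0.236699, 0.640576) → end (x,ẋ)=(0.234196, -0.650287)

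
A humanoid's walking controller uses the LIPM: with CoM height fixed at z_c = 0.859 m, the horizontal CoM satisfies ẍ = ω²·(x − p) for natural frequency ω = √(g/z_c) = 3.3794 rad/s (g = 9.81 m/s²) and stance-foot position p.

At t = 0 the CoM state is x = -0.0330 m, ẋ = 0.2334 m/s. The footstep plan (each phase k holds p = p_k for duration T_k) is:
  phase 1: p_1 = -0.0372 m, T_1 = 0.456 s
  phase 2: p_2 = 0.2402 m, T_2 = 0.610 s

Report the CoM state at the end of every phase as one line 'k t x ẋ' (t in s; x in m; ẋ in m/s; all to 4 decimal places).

1 0.4560 0.1269 0.6015
2 1.0660 0.4758 0.9216

phase 1: p=-0.0372, T=0.456, ωT=1.541006, cosh=2.441726, sinh=2.227561; start (x,ẋ)=(-0.033000, 0.233400) → end (x,ẋ)=(0.126903, 0.601516)
phase 2: p=0.2402, T=0.610, ωT=2.061434, cosh=3.992250, sinh=3.864979; start (x,ẋ)=(0.126903, 0.601516) → end (x,ẋ)=(0.475836, 0.921593)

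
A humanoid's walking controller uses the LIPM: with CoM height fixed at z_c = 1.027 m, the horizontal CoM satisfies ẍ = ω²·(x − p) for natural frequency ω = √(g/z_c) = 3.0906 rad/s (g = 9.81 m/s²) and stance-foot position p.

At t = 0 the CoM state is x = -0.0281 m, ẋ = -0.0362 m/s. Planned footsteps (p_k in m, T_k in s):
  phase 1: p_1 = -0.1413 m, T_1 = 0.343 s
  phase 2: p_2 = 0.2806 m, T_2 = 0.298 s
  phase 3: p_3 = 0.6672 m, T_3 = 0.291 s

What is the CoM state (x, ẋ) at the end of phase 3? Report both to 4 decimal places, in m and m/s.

x = -0.3153, ẋ = -2.3609

phase 1: p=-0.1413, T=0.343, ωT=1.060076, cosh=1.616510, sinh=1.270080; start (x,ẋ)=(-0.028100, -0.036200) → end (x,ẋ)=(0.026813, 0.385827)
phase 2: p=0.2806, T=0.298, ωT=0.920999, cosh=1.454960, sinh=1.056838; start (x,ẋ)=(0.026813, 0.385827) → end (x,ẋ)=(0.043284, -0.267574)
phase 3: p=0.6672, T=0.291, ωT=0.899365, cosh=1.432434, sinh=1.025606; start (x,ẋ)=(0.043284, -0.267574) → end (x,ẋ)=(-0.315312, -2.360932)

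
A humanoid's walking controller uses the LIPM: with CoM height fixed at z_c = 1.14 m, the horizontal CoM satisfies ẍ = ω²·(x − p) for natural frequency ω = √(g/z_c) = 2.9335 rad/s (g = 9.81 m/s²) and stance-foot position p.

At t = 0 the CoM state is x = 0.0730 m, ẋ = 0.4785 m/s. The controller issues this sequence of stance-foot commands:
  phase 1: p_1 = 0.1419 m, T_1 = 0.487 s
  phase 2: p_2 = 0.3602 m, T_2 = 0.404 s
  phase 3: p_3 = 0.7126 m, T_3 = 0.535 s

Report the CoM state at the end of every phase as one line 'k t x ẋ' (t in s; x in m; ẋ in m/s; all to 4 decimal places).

phase 1: p=0.1419, T=0.487, ωT=1.428614, cosh=2.206277, sinh=1.966636; start (x,ẋ)=(0.073000, 0.478500) → end (x,ẋ)=(0.310677, 0.658211)
phase 2: p=0.3602, T=0.404, ωT=1.185134, cosh=1.788415, sinh=1.482710; start (x,ẋ)=(0.310677, 0.658211) → end (x,ẋ)=(0.604318, 0.961752)
phase 3: p=0.7126, T=0.535, ωT=1.569423, cosh=2.506019, sinh=2.297854; start (x,ẋ)=(0.604318, 0.961752) → end (x,ẋ)=(1.194599, 1.680269)

1 0.4870 0.3107 0.6582
2 0.8910 0.6043 0.9618
3 1.4260 1.1946 1.6803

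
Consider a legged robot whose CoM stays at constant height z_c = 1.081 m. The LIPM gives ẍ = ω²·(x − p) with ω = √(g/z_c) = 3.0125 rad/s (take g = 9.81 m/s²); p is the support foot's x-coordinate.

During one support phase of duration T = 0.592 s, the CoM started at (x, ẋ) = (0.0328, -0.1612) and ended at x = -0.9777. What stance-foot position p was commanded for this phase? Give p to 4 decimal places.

ωT = 3.0125·0.592 = 1.783400; cosh(ωT) = 3.059059, sinh(ωT) = 2.890993
x(T) = p + (x₀−p)·cosh(ωT) + (ẋ₀/ω)·sinh(ωT) ⇒ p·(1 − cosh) = x(T) − x₀·cosh − (ẋ₀/ω)·sinh
numerator   = -0.9777 − (0.0328)·3.059059 − (-0.1612/3.0125)·2.890993 = -0.923339
denominator = 1 − 3.059059 = -2.059059
p = -0.923339 / -2.059059 = 0.4484

p = 0.4484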